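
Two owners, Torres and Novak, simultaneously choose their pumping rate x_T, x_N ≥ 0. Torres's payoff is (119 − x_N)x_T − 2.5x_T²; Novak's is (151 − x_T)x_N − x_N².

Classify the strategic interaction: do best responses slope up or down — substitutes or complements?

strategic substitutes

Expanding Torres's payoff: 119x_T − x_Nx_T − 2.5x_T².
∂π/∂x_T = 119 − x_N − 5x_T = 0, so x_T = 23.8 − 0.2x_N.
The best-response slope dx_T/dx_N = −0.2 < 0: the reaction function is downward-sloping, so the choices are strategic substitutes.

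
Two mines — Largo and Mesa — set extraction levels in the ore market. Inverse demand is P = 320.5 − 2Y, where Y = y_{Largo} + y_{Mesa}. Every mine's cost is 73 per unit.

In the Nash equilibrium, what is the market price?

155.5

Mine Largo's profit: π = y_{Largo}(320.5 − 2(y_{Largo} + y_{Mesa})) − 73y_{Largo}.
∂π/∂y_{Largo} = 247.5 − 4y_{Largo} − 2y_{Mesa} = 0, so y_{Largo} = 61.875 − 0.5y_{Mesa}.
Setting y_{Largo} = y_{Mesa} in the reaction function: y_{Largo} = 61.875 − 0.5y_{Largo}, so y_{Largo} = 61.875 / 1.5 = 41.25.
Equilibrium price: P = 320.5 − 2·82.5 = 155.5.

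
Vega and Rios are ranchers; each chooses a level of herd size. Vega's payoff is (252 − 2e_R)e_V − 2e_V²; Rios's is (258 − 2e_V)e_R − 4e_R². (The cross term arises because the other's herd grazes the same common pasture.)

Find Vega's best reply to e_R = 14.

Expanding Vega's payoff: 252e_V − 2e_Re_V − 2e_V².
∂π/∂e_V = 252 − 2e_R − 4e_V = 0, so e_V = 63 − 0.5e_R.
At e_R = 14: e_V = 63 − 0.5·14 = 56.

56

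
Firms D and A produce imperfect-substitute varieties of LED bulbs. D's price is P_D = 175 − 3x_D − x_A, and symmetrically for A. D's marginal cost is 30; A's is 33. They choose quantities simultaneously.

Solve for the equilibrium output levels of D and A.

Firm D's profit: π = x_D(175 − 3x_D − x_A) − 30x_D.
∂π/∂x_D = 145 − 6x_D − x_A = 0 ⇒ x_D = 145/6 − (1/6)x_A.
Similarly x_A = 71/3 − (1/6)x_D.
Solving the two reaction functions simultaneously: (1 − (−1/6)(−1/6))x_D = 145/6 − (1/6)·(71/3), so (35/36)x_D = 182/9 and x_D = 20.8.
Then x_A = 71/3 − (1/6)·20.8 = 20.2.

20.8, 20.2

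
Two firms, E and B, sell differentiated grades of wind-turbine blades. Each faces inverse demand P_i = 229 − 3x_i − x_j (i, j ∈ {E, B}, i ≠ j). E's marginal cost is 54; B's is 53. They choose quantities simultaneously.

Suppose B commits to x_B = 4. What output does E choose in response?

28.5

Firm E's profit: π = x_E(229 − 3x_E − x_B) − 54x_E.
∂π/∂x_E = 175 − 6x_E − x_B = 0 ⇒ x_E = 175/6 − (1/6)x_B.
At x_B = 4: x_E = 175/6 − (1/6)·4 = 28.5.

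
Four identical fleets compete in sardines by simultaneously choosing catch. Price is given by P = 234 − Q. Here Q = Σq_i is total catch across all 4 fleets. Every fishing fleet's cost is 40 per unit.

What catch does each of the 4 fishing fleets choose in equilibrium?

38.8

A representative fishing fleet's profit is π_i = q_i(234 − Q) − 40q_i, with Q = q_i + Σ_{j≠i} q_j.
First-order condition: 194 − 2q_i − Σ_{j≠i} q_j = 0.
In a symmetric equilibrium every fishing fleet chooses the same q, so Σ_{j≠i} q_j = 3q. The condition becomes 194 − 5q = 0, giving q = 194/5 = 38.8.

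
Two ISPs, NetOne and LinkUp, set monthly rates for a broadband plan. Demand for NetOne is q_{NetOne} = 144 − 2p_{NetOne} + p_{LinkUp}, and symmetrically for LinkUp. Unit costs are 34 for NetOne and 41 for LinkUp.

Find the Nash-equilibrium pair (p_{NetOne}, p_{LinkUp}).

71.6, 74.4

NetOne's profit: π = (p_{NetOne} − 34)(144 − 2p_{NetOne} + p_{LinkUp}).
∂π/∂p_{NetOne} = 212 − 4p_{NetOne} + p_{LinkUp} = 0 ⇒ p_{NetOne} = 53 + 0.25p_{LinkUp}.
Similarly p_{LinkUp} = 56.5 + 0.25p_{NetOne}.
Plugging p_{LinkUp} into NetOne's best response: p_{NetOne} = 53 + 0.25(56.5 + 0.25p_{NetOne}) ⇒ 0.9375p_{NetOne} = 67.125, so p_{NetOne} = 71.6.
Then p_{LinkUp} = 56.5 + 0.25·71.6 = 74.4.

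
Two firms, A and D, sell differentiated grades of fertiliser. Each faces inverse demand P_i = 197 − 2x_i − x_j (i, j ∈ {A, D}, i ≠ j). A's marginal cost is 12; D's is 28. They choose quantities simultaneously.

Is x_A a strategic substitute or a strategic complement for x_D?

strategic substitutes

Firm A's profit: π = x_A(197 − 2x_A − x_D) − 12x_A.
∂π/∂x_A = 185 − 4x_A − x_D = 0 ⇒ x_A = 46.25 − 0.25x_D.
The best-response slope dx_A/dx_D = −0.25 < 0: the reaction function is downward-sloping, so the choices are strategic substitutes.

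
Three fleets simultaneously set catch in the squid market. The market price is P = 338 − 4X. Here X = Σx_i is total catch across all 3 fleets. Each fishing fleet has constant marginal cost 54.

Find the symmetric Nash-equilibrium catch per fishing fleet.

A representative fishing fleet's profit is π_i = x_i(338 − 4X) − 54x_i, with X = x_i + Σ_{j≠i} x_j.
First-order condition: 284 − 8x_i − 4Σ_{j≠i} x_j = 0.
With identical fishing fleets, set every x_j = x: then 284 − 8x − 8x = 0, i.e. x = 284/16 = 17.75.

17.75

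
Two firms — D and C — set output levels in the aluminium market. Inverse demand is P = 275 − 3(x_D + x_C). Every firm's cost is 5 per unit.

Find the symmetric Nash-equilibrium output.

Firm D's profit: π = x_D(275 − 3(x_D + x_C)) − 5x_D.
∂π/∂x_D = 270 − 6x_D − 3x_C = 0, so x_D = 45 − 0.5x_C.
Setting x_D = x_C in the reaction function: x_D = 45 − 0.5x_D, so x_D = 45 / 1.5 = 30.

30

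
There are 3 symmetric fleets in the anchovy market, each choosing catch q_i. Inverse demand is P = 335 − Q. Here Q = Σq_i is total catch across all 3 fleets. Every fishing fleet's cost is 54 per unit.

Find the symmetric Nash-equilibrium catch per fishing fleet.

70.25

A representative fishing fleet's profit is π_i = q_i(335 − Q) − 54q_i, with Q = q_i + Σ_{j≠i} q_j.
First-order condition: 281 − 2q_i − Σ_{j≠i} q_j = 0.
In a symmetric equilibrium every fishing fleet chooses the same q, so Σ_{j≠i} q_j = 2q. The condition becomes 281 − 4q = 0, giving q = 281/4 = 70.25.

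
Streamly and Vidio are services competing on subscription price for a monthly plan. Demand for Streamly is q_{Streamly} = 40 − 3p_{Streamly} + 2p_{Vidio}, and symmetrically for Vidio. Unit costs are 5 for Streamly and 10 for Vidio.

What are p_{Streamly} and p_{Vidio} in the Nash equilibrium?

Streamly's profit: π = (p_{Streamly} − 5)(40 − 3p_{Streamly} + 2p_{Vidio}).
∂π/∂p_{Streamly} = 55 − 6p_{Streamly} + 2p_{Vidio} = 0 ⇒ p_{Streamly} = 55/6 + (1/3)p_{Vidio}.
Similarly p_{Vidio} = 35/3 + (1/3)p_{Streamly}.
Substituting the second reaction function into the first: p_{Streamly} = 55/6 + (1/3)(35/3 + (1/3)p_{Streamly}), which gives (8/9)p_{Streamly} = 235/18 ⇒ p_{Streamly} = 14.6875.
Then p_{Vidio} = 35/3 + (1/3)·14.6875 = 16.5625.

14.6875, 16.5625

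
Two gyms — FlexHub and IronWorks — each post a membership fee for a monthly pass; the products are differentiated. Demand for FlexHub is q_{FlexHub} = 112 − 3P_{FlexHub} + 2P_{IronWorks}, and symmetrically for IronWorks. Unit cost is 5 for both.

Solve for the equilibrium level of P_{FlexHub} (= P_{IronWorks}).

31.75

FlexHub's profit: π = (P_{FlexHub} − 5)(112 − 3P_{FlexHub} + 2P_{IronWorks}).
∂π/∂P_{FlexHub} = 127 − 6P_{FlexHub} + 2P_{IronWorks} = 0 ⇒ P_{FlexHub} = 127/6 + (1/3)P_{IronWorks}.
The game is symmetric, so in equilibrium P_{IronWorks} = P_{FlexHub}: the reaction function gives (2/3)P_{FlexHub} = 127/6, hence P_{FlexHub} = 31.75.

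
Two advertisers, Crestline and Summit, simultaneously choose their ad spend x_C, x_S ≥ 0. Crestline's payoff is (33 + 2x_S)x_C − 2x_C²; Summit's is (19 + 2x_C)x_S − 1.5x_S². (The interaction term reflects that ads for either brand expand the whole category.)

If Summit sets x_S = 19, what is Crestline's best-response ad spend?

Expanding Crestline's payoff: 33x_C + 2x_Sx_C − 2x_C².
∂π/∂x_C = 33 + 2x_S − 4x_C = 0, so x_C = 8.25 + 0.5x_S.
At x_S = 19: x_C = 8.25 + 0.5·19 = 17.75.

17.75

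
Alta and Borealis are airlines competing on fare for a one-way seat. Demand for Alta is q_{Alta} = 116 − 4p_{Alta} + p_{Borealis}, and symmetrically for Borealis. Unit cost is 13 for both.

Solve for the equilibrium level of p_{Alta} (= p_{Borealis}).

Alta's profit: π = (p_{Alta} − 13)(116 − 4p_{Alta} + p_{Borealis}).
∂π/∂p_{Alta} = 168 − 8p_{Alta} + p_{Borealis} = 0 ⇒ p_{Alta} = 21 + 0.125p_{Borealis}.
Setting p_{Alta} = p_{Borealis} in the reaction function: p_{Alta} = 21 + 0.125p_{Alta}, so p_{Alta} = 21 / 0.875 = 24.

24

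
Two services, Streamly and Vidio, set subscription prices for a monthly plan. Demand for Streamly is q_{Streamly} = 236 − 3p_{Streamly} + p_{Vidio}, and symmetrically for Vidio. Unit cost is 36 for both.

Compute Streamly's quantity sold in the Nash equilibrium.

Streamly's profit: π = (p_{Streamly} − 36)(236 − 3p_{Streamly} + p_{Vidio}).
∂π/∂p_{Streamly} = 344 − 6p_{Streamly} + p_{Vidio} = 0 ⇒ p_{Streamly} = 172/3 + (1/6)p_{Vidio}.
Setting p_{Streamly} = p_{Vidio} in the reaction function: p_{Streamly} = 172/3 + (1/6)p_{Streamly}, so p_{Streamly} = (172/3) / (5/6) = 68.8.
q_{Streamly} = 236 − 3·68.8 + 68.8 = 98.4.

98.4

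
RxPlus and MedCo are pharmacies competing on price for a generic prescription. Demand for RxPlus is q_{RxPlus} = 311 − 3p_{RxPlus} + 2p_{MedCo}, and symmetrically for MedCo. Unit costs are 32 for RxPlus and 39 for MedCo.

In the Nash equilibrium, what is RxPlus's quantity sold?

RxPlus's profit: π = (p_{RxPlus} − 32)(311 − 3p_{RxPlus} + 2p_{MedCo}).
∂π/∂p_{RxPlus} = 407 − 6p_{RxPlus} + 2p_{MedCo} = 0 ⇒ p_{RxPlus} = 407/6 + (1/3)p_{MedCo}.
Similarly p_{MedCo} = 214/3 + (1/3)p_{RxPlus}.
Substituting the second reaction function into the first: p_{RxPlus} = 407/6 + (1/3)(214/3 + (1/3)p_{RxPlus}), which gives (8/9)p_{RxPlus} = 1649/18 ⇒ p_{RxPlus} = 103.0625.
Then p_{MedCo} = 214/3 + (1/3)·103.0625 = 105.6875.
q_{RxPlus} = 311 − 3·103.0625 + 2·105.6875 = 213.1875.

213.1875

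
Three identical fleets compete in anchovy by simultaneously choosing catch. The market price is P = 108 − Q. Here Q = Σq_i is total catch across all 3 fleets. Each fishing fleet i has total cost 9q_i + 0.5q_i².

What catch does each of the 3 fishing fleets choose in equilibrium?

A representative fishing fleet's profit is π_i = q_i(108 − Q) − 9q_i − 0.5q_i², with Q = q_i + Σ_{j≠i} q_j.
First-order condition: 99 − 3q_i − Σ_{j≠i} q_j = 0.
With identical fishing fleets, set every q_j = q: then 99 − 3q − 2q = 0, i.e. q = 99/5 = 19.8.

19.8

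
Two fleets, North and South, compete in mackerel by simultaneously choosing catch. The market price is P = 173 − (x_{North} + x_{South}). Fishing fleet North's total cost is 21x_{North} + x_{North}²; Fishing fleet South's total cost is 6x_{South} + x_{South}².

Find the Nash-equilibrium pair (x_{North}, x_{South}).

29.4, 34.4

Fishing fleet North's profit: π = x_{North}(173 − (x_{North} + x_{South})) − 21x_{North} − x_{North}².
∂π/∂x_{North} = 152 − 4x_{North} − x_{South} = 0, so x_{North} = 38 − 0.25x_{South}.
By the same steps for South: x_{South} = 41.75 − 0.25x_{North}.
Solving the two reaction functions simultaneously: (1 − (−0.25)(−0.25))x_{North} = 38 − 0.25·41.75, so 0.9375x_{North} = 27.5625 and x_{North} = 29.4.
Then x_{South} = 41.75 − 0.25·29.4 = 34.4.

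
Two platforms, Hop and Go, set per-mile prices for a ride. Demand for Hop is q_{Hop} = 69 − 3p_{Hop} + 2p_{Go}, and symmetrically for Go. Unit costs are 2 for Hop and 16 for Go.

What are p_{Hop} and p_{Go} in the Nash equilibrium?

Hop's profit: π = (p_{Hop} − 2)(69 − 3p_{Hop} + 2p_{Go}).
∂π/∂p_{Hop} = 75 − 6p_{Hop} + 2p_{Go} = 0 ⇒ p_{Hop} = 12.5 + (1/3)p_{Go}.
Similarly p_{Go} = 19.5 + (1/3)p_{Hop}.
Solving the two reaction functions simultaneously: (1 − (1/3)(1/3))p_{Hop} = 12.5 + (1/3)·19.5, so (8/9)p_{Hop} = 19 and p_{Hop} = 21.375.
Then p_{Go} = 19.5 + (1/3)·21.375 = 26.625.

21.375, 26.625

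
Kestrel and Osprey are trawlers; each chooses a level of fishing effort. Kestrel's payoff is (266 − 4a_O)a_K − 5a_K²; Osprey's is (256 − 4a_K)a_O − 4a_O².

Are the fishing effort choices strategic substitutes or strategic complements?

Expanding Kestrel's payoff: 266a_K − 4a_Oa_K − 5a_K².
∂π/∂a_K = 266 − 4a_O − 10a_K = 0, so a_K = 26.6 − 0.4a_O.
The best-response slope da_K/da_O = −0.4 < 0: the reaction function is downward-sloping, so the choices are strategic substitutes.

strategic substitutes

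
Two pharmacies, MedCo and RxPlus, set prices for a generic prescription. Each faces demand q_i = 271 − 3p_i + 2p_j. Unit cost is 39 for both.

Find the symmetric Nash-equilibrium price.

97

MedCo's profit: π = (p_{MedCo} − 39)(271 − 3p_{MedCo} + 2p_{RxPlus}).
∂π/∂p_{MedCo} = 388 − 6p_{MedCo} + 2p_{RxPlus} = 0 ⇒ p_{MedCo} = 194/3 + (1/3)p_{RxPlus}.
By symmetry p_{RxPlus} = p_{MedCo}; substituting into the reaction function, (2/3)p_{MedCo} = 194/3 and p_{MedCo} = 97.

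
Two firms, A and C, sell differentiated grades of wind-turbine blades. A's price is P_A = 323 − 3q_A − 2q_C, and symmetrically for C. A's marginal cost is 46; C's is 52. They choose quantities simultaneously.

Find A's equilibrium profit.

3675

Firm A's profit: π = q_A(323 − 3q_A − 2q_C) − 46q_A.
∂π/∂q_A = 277 − 6q_A − 2q_C = 0 ⇒ q_A = 277/6 − (1/3)q_C.
Similarly q_C = 271/6 − (1/3)q_A.
Substituting the second reaction function into the first: q_A = 277/6 − (1/3)(271/6 − (1/3)q_A), which gives (8/9)q_A = 280/9 ⇒ q_A = 35.
Then q_C = 271/6 − (1/3)·35 = 33.5.
P_A = 323 − 3·35 − 2·33.5 = 151.
Profit = (151 − 46)·35 = 3675.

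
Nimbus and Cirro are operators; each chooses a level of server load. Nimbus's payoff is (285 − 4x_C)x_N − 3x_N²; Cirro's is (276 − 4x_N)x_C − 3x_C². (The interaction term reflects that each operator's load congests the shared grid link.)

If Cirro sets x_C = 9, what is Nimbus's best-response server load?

41.5

Expanding Nimbus's payoff: 285x_N − 4x_Cx_N − 3x_N².
∂π/∂x_N = 285 − 4x_C − 6x_N = 0, so x_N = 47.5 − (2/3)x_C.
At x_C = 9: x_N = 47.5 − (2/3)·9 = 41.5.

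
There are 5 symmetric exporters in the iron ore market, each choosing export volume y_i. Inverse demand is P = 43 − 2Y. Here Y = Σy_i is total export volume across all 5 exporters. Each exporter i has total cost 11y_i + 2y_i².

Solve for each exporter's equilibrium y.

A representative exporter's profit is π_i = y_i(43 − 2Y) − 11y_i − 2y_i², with Y = y_i + Σ_{j≠i} y_j.
First-order condition: 32 − 8y_i − 2Σ_{j≠i} y_j = 0.
With identical exporters, set every y_j = y: then 32 − 8y − 8y = 0, i.e. y = 32/16 = 2.

2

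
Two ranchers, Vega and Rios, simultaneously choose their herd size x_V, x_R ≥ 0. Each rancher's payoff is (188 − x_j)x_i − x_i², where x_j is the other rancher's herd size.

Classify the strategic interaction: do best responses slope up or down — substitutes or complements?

strategic substitutes

Vega's payoff is (188 − x_R)x_V − x_V².
∂π/∂x_V = 188 − x_R − 2x_V = 0, so x_V = 94 − 0.5x_R.
The best-response slope dx_V/dx_R = −0.5 < 0: the reaction function is downward-sloping, so the choices are strategic substitutes.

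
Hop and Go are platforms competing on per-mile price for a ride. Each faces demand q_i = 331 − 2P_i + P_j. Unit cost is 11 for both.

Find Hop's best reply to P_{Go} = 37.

97.5

Hop's profit: π = (P_{Hop} − 11)(331 − 2P_{Hop} + P_{Go}).
∂π/∂P_{Hop} = 353 − 4P_{Hop} + P_{Go} = 0 ⇒ P_{Hop} = 88.25 + 0.25P_{Go}.
At P_{Go} = 37: P_{Hop} = 88.25 + 0.25·37 = 97.5.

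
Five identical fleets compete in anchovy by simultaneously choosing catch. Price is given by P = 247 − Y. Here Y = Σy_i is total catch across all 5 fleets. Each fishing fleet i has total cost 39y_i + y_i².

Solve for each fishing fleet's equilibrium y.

26

A representative fishing fleet's profit is π_i = y_i(247 − Y) − 39y_i − y_i², with Y = y_i + Σ_{j≠i} y_j.
First-order condition: 208 − 4y_i − Σ_{j≠i} y_j = 0.
With identical fishing fleets, set every y_j = y: then 208 − 4y − 4y = 0, i.e. y = 208/8 = 26.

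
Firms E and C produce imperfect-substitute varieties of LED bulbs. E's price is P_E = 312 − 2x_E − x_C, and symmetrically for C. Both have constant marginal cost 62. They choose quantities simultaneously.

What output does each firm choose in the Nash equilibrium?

Firm E's profit: π = x_E(312 − 2x_E − x_C) − 62x_E.
∂π/∂x_E = 250 − 4x_E − x_C = 0 ⇒ x_E = 62.5 − 0.25x_C.
Setting x_E = x_C in the reaction function: x_E = 62.5 − 0.25x_E, so x_E = 62.5 / 1.25 = 50.

50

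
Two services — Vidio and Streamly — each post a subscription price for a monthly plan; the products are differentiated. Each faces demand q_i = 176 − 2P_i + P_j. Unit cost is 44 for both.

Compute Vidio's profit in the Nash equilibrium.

3872

Vidio's profit: π = (P_{Vidio} − 44)(176 − 2P_{Vidio} + P_{Streamly}).
∂π/∂P_{Vidio} = 264 − 4P_{Vidio} + P_{Streamly} = 0 ⇒ P_{Vidio} = 66 + 0.25P_{Streamly}.
The game is symmetric, so in equilibrium P_{Streamly} = P_{Vidio}: the reaction function gives 0.75P_{Vidio} = 66, hence P_{Vidio} = 88.
q_{Vidio} = 176 − 2·88 + 88 = 88.
Profit = (88 − 44)·88 = 3872.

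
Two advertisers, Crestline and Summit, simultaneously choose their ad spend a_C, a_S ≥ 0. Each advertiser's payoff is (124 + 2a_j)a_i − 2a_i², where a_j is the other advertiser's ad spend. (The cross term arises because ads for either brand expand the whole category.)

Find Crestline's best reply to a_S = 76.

69

Crestline's payoff is (124 + 2a_S)a_C − 2a_C².
∂π/∂a_C = 124 + 2a_S − 4a_C = 0, so a_C = 31 + 0.5a_S.
At a_S = 76: a_C = 31 + 0.5·76 = 69.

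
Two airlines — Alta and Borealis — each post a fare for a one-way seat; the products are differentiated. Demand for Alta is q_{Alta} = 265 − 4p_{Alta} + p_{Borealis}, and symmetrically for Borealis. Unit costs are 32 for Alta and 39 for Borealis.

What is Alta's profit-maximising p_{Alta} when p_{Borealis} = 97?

Alta's profit: π = (p_{Alta} − 32)(265 − 4p_{Alta} + p_{Borealis}).
∂π/∂p_{Alta} = 393 − 8p_{Alta} + p_{Borealis} = 0 ⇒ p_{Alta} = 49.125 + 0.125p_{Borealis}.
At p_{Borealis} = 97: p_{Alta} = 49.125 + 0.125·97 = 61.25.

61.25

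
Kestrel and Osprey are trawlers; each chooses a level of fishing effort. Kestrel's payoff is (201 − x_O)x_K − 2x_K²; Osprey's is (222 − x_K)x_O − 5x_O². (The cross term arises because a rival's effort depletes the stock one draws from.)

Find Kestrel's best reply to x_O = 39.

Expanding Kestrel's payoff: 201x_K − x_Ox_K − 2x_K².
∂π/∂x_K = 201 − x_O − 4x_K = 0, so x_K = 50.25 − 0.25x_O.
At x_O = 39: x_K = 50.25 − 0.25·39 = 40.5.

40.5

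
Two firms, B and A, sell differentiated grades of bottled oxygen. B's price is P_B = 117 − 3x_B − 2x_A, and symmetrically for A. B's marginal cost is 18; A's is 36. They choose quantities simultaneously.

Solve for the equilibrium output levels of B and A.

13.5, 9

Firm B's profit: π = x_B(117 − 3x_B − 2x_A) − 18x_B.
∂π/∂x_B = 99 − 6x_B − 2x_A = 0 ⇒ x_B = 16.5 − (1/3)x_A.
Similarly x_A = 13.5 − (1/3)x_B.
Plugging x_A into B's best response: x_B = 16.5 − (1/3)(13.5 − (1/3)x_B) ⇒ (8/9)x_B = 12, so x_B = 13.5.
Then x_A = 13.5 − (1/3)·13.5 = 9.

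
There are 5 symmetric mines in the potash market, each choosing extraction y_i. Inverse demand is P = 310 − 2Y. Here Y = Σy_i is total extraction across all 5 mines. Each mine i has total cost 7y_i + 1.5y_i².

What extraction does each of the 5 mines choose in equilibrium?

A representative mine's profit is π_i = y_i(310 − 2Y) − 7y_i − 1.5y_i², with Y = y_i + Σ_{j≠i} y_j.
First-order condition: 303 − 7y_i − 2Σ_{j≠i} y_j = 0.
Imposing symmetry (y_j = y for all j) turns Σ_{j≠i} y_j into 4y, so 303 = 15y and y = 20.2.

20.2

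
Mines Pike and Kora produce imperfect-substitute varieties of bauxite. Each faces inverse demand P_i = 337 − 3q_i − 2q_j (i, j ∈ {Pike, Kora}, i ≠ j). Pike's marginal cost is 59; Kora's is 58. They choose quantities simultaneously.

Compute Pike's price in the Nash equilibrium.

163.0625

Mine Pike's profit: π = q_{Pike}(337 − 3q_{Pike} − 2q_{Kora}) − 59q_{Pike}.
∂π/∂q_{Pike} = 278 − 6q_{Pike} − 2q_{Kora} = 0 ⇒ q_{Pike} = 139/3 − (1/3)q_{Kora}.
Similarly q_{Kora} = 46.5 − (1/3)q_{Pike}.
Solving the two reaction functions simultaneously: (1 − (−1/3)(−1/3))q_{Pike} = 139/3 − (1/3)·46.5, so (8/9)q_{Pike} = 185/6 and q_{Pike} = 34.6875.
Then q_{Kora} = 46.5 − (1/3)·34.6875 = 34.9375.
P_{Pike} = 337 − 3·34.6875 − 2·34.9375 = 163.0625.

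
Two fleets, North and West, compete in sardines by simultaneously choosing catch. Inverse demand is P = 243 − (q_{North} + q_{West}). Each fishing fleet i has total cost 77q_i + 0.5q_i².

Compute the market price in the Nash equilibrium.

160

Fishing fleet North's profit: π = q_{North}(243 − (q_{North} + q_{West})) − 77q_{North} − 0.5q_{North}².
∂π/∂q_{North} = 166 − 3q_{North} − q_{West} = 0, so q_{North} = 166/3 − (1/3)q_{West}.
The game is symmetric, so in equilibrium q_{West} = q_{North}: the reaction function gives (4/3)q_{North} = 166/3, hence q_{North} = 41.5.
Equilibrium price: P = 243 − 83 = 160.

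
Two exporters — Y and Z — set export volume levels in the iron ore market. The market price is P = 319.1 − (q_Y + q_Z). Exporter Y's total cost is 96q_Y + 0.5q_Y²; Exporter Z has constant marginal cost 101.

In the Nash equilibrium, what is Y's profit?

3121.7766

Exporter Y's profit: π = q_Y(319.1 − (q_Y + q_Z)) − 96q_Y − 0.5q_Y².
∂π/∂q_Y = 223.1 − 3q_Y − q_Z = 0, so q_Y = 2231/30 − (1/3)q_Z.
For Z: ∂π/∂q_Z = 218.1 − 2q_Z − q_Y = 0 ⇒ q_Z = 109.05 − 0.5q_Y.
Substituting the second reaction function into the first: q_Y = 2231/30 − (1/3)(109.05 − 0.5q_Y), which gives (5/6)q_Y = 2281/60 ⇒ q_Y = 45.62.
Then q_Z = 109.05 − 0.5·45.62 = 86.24.
Price P = 319.1 − 131.86 = 187.24.
Y's profit: (187.24 − 96)·45.62 − 0.5(45.62)² = 3121.7766.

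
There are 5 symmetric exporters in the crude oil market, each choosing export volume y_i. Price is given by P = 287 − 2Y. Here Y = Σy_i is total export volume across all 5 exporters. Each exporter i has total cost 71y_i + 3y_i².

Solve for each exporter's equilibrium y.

12

A representative exporter's profit is π_i = y_i(287 − 2Y) − 71y_i − 3y_i², with Y = y_i + Σ_{j≠i} y_j.
First-order condition: 216 − 10y_i − 2Σ_{j≠i} y_j = 0.
Imposing symmetry (y_j = y for all j) turns Σ_{j≠i} y_j into 4y, so 216 = 18y and y = 12.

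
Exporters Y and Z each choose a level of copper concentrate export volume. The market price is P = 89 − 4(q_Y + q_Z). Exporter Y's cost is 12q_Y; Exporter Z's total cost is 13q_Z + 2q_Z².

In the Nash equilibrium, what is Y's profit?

Exporter Y's profit: π = q_Y(89 − 4(q_Y + q_Z)) − 12q_Y.
∂π/∂q_Y = 77 − 8q_Y − 4q_Z = 0, so q_Y = 9.625 − 0.5q_Z.
For Z: ∂π/∂q_Z = 76 − 12q_Z − 4q_Y = 0 ⇒ q_Z = 19/3 − (1/3)q_Y.
Solving the two reaction functions simultaneously: (1 − (−0.5)(−1/3))q_Y = 9.625 − 0.5·(19/3), so (5/6)q_Y = 155/24 and q_Y = 7.75.
Then q_Z = 19/3 − (1/3)·7.75 = 3.75.
Price P = 89 − 4·11.5 = 43.
Y's profit: (43 − 12)·7.75 = 240.25.

240.25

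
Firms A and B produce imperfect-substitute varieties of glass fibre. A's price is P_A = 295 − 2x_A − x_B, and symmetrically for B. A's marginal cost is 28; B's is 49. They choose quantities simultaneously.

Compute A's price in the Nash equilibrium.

137.6

Firm A's profit: π = x_A(295 − 2x_A − x_B) − 28x_A.
∂π/∂x_A = 267 − 4x_A − x_B = 0 ⇒ x_A = 66.75 − 0.25x_B.
Similarly x_B = 61.5 − 0.25x_A.
Solving the two reaction functions simultaneously: (1 − (−0.25)(−0.25))x_A = 66.75 − 0.25·61.5, so 0.9375x_A = 51.375 and x_A = 54.8.
Then x_B = 61.5 − 0.25·54.8 = 47.8.
P_A = 295 − 2·54.8 − 47.8 = 137.6.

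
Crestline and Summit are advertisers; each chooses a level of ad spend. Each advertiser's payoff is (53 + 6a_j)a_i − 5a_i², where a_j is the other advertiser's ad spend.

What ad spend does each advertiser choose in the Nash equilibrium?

13.25

Crestline's payoff is (53 + 6a_S)a_C − 5a_C².
∂π/∂a_C = 53 + 6a_S − 10a_C = 0, so a_C = 5.3 + 0.6a_S.
Setting a_C = a_S in the reaction function: a_C = 5.3 + 0.6a_C, so a_C = 5.3 / 0.4 = 13.25.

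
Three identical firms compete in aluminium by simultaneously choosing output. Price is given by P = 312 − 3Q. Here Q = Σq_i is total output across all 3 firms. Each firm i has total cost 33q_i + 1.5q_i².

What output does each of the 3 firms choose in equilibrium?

18.6

A representative firm's profit is π_i = q_i(312 − 3Q) − 33q_i − 1.5q_i², with Q = q_i + Σ_{j≠i} q_j.
First-order condition: 279 − 9q_i − 3Σ_{j≠i} q_j = 0.
Imposing symmetry (q_j = q for all j) turns Σ_{j≠i} q_j into 2q, so 279 = 15q and q = 18.6.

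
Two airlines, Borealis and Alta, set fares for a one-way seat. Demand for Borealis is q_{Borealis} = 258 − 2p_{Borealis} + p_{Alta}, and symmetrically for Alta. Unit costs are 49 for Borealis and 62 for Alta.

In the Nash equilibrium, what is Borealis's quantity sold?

142.8

Borealis's profit: π = (p_{Borealis} − 49)(258 − 2p_{Borealis} + p_{Alta}).
∂π/∂p_{Borealis} = 356 − 4p_{Borealis} + p_{Alta} = 0 ⇒ p_{Borealis} = 89 + 0.25p_{Alta}.
Similarly p_{Alta} = 95.5 + 0.25p_{Borealis}.
Substituting the second reaction function into the first: p_{Borealis} = 89 + 0.25(95.5 + 0.25p_{Borealis}), which gives 0.9375p_{Borealis} = 112.875 ⇒ p_{Borealis} = 120.4.
Then p_{Alta} = 95.5 + 0.25·120.4 = 125.6.
q_{Borealis} = 258 − 2·120.4 + 125.6 = 142.8.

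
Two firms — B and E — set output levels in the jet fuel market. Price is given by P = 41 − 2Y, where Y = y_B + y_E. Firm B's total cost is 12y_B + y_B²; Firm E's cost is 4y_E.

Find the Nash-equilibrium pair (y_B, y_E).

2.1, 8.2

Firm B's profit: π = y_B(41 − 2(y_B + y_E)) − 12y_B − y_B².
∂π/∂y_B = 29 − 6y_B − 2y_E = 0, so y_B = 29/6 − (1/3)y_E.
For E: ∂π/∂y_E = 37 − 4y_E − 2y_B = 0 ⇒ y_E = 9.25 − 0.5y_B.
Plugging y_E into B's best response: y_B = 29/6 − (1/3)(9.25 − 0.5y_B) ⇒ (5/6)y_B = 1.75, so y_B = 2.1.
Then y_E = 9.25 − 0.5·2.1 = 8.2.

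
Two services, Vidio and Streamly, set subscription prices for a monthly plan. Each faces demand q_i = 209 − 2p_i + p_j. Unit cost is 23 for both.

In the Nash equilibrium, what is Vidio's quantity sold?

124

Vidio's profit: π = (p_{Vidio} − 23)(209 − 2p_{Vidio} + p_{Streamly}).
∂π/∂p_{Vidio} = 255 − 4p_{Vidio} + p_{Streamly} = 0 ⇒ p_{Vidio} = 63.75 + 0.25p_{Streamly}.
The game is symmetric, so in equilibrium p_{Streamly} = p_{Vidio}: the reaction function gives 0.75p_{Vidio} = 63.75, hence p_{Vidio} = 85.
q_{Vidio} = 209 − 2·85 + 85 = 124.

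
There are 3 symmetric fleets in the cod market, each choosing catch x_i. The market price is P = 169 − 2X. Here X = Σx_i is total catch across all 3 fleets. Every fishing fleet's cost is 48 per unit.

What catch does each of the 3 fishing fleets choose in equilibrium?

15.125

A representative fishing fleet's profit is π_i = x_i(169 − 2X) − 48x_i, with X = x_i + Σ_{j≠i} x_j.
First-order condition: 121 − 4x_i − 2Σ_{j≠i} x_j = 0.
Imposing symmetry (x_j = x for all j) turns Σ_{j≠i} x_j into 2x, so 121 = 8x and x = 15.125.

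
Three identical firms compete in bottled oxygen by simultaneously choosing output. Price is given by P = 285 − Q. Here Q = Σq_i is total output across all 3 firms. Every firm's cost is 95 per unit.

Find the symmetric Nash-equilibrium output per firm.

A representative firm's profit is π_i = q_i(285 − Q) − 95q_i, with Q = q_i + Σ_{j≠i} q_j.
First-order condition: 190 − 2q_i − Σ_{j≠i} q_j = 0.
With identical firms, set every q_j = q: then 190 − 2q − 2q = 0, i.e. q = 190/4 = 47.5.

47.5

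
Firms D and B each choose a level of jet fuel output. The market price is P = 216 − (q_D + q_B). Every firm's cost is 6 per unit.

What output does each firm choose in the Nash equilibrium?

Firm D's profit: π = q_D(216 − (q_D + q_B)) − 6q_D.
∂π/∂q_D = 210 − 2q_D − q_B = 0, so q_D = 105 − 0.5q_B.
The game is symmetric, so in equilibrium q_B = q_D: the reaction function gives 1.5q_D = 105, hence q_D = 70.

70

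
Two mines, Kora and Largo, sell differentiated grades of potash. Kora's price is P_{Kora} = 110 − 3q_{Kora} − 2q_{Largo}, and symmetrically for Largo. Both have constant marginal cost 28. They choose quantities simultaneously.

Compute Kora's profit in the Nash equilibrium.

Mine Kora's profit: π = q_{Kora}(110 − 3q_{Kora} − 2q_{Largo}) − 28q_{Kora}.
∂π/∂q_{Kora} = 82 − 6q_{Kora} − 2q_{Largo} = 0 ⇒ q_{Kora} = 41/3 − (1/3)q_{Largo}.
By symmetry q_{Largo} = q_{Kora}; substituting into the reaction function, (4/3)q_{Kora} = 41/3 and q_{Kora} = 10.25.
P_{Kora} = 110 − 3·10.25 − 2·10.25 = 58.75.
Profit = (58.75 − 28)·10.25 = 315.1875.

315.1875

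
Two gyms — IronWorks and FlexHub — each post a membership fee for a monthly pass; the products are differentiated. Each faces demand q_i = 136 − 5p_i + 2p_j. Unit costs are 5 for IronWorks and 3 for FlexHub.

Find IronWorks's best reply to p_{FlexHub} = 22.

IronWorks's profit: π = (p_{IronWorks} − 5)(136 − 5p_{IronWorks} + 2p_{FlexHub}).
∂π/∂p_{IronWorks} = 161 − 10p_{IronWorks} + 2p_{FlexHub} = 0 ⇒ p_{IronWorks} = 16.1 + 0.2p_{FlexHub}.
At p_{FlexHub} = 22: p_{IronWorks} = 16.1 + 0.2·22 = 20.5.

20.5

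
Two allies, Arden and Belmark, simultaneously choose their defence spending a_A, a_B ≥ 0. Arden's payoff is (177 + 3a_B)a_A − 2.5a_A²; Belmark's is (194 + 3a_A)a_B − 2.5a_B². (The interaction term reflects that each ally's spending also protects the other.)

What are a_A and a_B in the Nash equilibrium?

Expanding Arden's payoff: 177a_A + 3a_Ba_A − 2.5a_A².
∂π/∂a_A = 177 + 3a_B − 5a_A = 0, so a_A = 35.4 + 0.6a_B.
Likewise for Belmark: a_B = 38.8 + 0.6a_A.
Plugging a_B into Arden's best response: a_A = 35.4 + 0.6(38.8 + 0.6a_A) ⇒ 0.64a_A = 58.68, so a_A = 91.6875.
Then a_B = 38.8 + 0.6·91.6875 = 93.8125.

91.6875, 93.8125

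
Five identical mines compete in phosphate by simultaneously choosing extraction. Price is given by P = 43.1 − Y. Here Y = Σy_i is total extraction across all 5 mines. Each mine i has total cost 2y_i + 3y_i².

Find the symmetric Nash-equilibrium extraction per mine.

3.425

A representative mine's profit is π_i = y_i(43.1 − Y) − 2y_i − 3y_i², with Y = y_i + Σ_{j≠i} y_j.
First-order condition: 41.1 − 8y_i − Σ_{j≠i} y_j = 0.
In a symmetric equilibrium every mine chooses the same y, so Σ_{j≠i} y_j = 4y. The condition becomes 41.1 − 12y = 0, giving y = 41.1/12 = 3.425.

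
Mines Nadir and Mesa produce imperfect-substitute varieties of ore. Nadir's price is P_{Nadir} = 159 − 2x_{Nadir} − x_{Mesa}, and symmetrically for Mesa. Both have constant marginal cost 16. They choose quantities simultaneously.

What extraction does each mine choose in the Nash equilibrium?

28.6

Mine Nadir's profit: π = x_{Nadir}(159 − 2x_{Nadir} − x_{Mesa}) − 16x_{Nadir}.
∂π/∂x_{Nadir} = 143 − 4x_{Nadir} − x_{Mesa} = 0 ⇒ x_{Nadir} = 35.75 − 0.25x_{Mesa}.
By symmetry x_{Mesa} = x_{Nadir}; substituting into the reaction function, 1.25x_{Nadir} = 35.75 and x_{Nadir} = 28.6.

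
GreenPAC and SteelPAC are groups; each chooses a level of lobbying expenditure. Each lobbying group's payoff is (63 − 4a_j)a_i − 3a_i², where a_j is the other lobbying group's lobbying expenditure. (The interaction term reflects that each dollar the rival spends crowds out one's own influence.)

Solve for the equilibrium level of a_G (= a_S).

6.3

GreenPAC's payoff is (63 − 4a_S)a_G − 3a_G².
∂π/∂a_G = 63 − 4a_S − 6a_G = 0, so a_G = 10.5 − (2/3)a_S.
The game is symmetric, so in equilibrium a_S = a_G: the reaction function gives (5/3)a_G = 10.5, hence a_G = 6.3.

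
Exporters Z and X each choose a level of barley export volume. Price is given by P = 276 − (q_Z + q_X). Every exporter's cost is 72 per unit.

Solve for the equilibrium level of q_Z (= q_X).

Exporter Z's profit: π = q_Z(276 − (q_Z + q_X)) − 72q_Z.
∂π/∂q_Z = 204 − 2q_Z − q_X = 0, so q_Z = 102 − 0.5q_X.
Setting q_Z = q_X in the reaction function: q_Z = 102 − 0.5q_Z, so q_Z = 102 / 1.5 = 68.

68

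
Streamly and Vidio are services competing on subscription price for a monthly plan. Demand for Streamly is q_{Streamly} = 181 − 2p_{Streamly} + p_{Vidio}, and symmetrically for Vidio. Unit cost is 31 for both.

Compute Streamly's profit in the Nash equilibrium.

5000

Streamly's profit: π = (p_{Streamly} − 31)(181 − 2p_{Streamly} + p_{Vidio}).
∂π/∂p_{Streamly} = 243 − 4p_{Streamly} + p_{Vidio} = 0 ⇒ p_{Streamly} = 60.75 + 0.25p_{Vidio}.
The game is symmetric, so in equilibrium p_{Vidio} = p_{Streamly}: the reaction function gives 0.75p_{Streamly} = 60.75, hence p_{Streamly} = 81.
q_{Streamly} = 181 − 2·81 + 81 = 100.
Profit = (81 − 31)·100 = 5000.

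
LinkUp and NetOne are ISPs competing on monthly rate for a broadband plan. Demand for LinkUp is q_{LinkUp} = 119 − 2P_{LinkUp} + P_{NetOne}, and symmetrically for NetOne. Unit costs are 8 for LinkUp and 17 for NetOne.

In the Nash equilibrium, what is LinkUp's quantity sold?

76.4

LinkUp's profit: π = (P_{LinkUp} − 8)(119 − 2P_{LinkUp} + P_{NetOne}).
∂π/∂P_{LinkUp} = 135 − 4P_{LinkUp} + P_{NetOne} = 0 ⇒ P_{LinkUp} = 33.75 + 0.25P_{NetOne}.
Similarly P_{NetOne} = 38.25 + 0.25P_{LinkUp}.
Solving the two reaction functions simultaneously: (1 − (0.25)(0.25))P_{LinkUp} = 33.75 + 0.25·38.25, so 0.9375P_{LinkUp} = 43.3125 and P_{LinkUp} = 46.2.
Then P_{NetOne} = 38.25 + 0.25·46.2 = 49.8.
q_{LinkUp} = 119 − 2·46.2 + 49.8 = 76.4.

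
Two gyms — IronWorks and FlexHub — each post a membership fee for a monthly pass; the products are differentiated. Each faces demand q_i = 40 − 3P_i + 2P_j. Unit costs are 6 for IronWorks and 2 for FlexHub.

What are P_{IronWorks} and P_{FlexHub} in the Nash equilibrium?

13.75, 12.25

IronWorks's profit: π = (P_{IronWorks} − 6)(40 − 3P_{IronWorks} + 2P_{FlexHub}).
∂π/∂P_{IronWorks} = 58 − 6P_{IronWorks} + 2P_{FlexHub} = 0 ⇒ P_{IronWorks} = 29/3 + (1/3)P_{FlexHub}.
Similarly P_{FlexHub} = 23/3 + (1/3)P_{IronWorks}.
Solving the two reaction functions simultaneously: (1 − (1/3)(1/3))P_{IronWorks} = 29/3 + (1/3)·(23/3), so (8/9)P_{IronWorks} = 110/9 and P_{IronWorks} = 13.75.
Then P_{FlexHub} = 23/3 + (1/3)·13.75 = 12.25.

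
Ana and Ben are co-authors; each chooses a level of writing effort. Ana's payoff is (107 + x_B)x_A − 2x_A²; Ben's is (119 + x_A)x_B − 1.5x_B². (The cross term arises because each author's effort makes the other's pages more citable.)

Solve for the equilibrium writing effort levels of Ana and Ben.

40, 53

Expanding Ana's payoff: 107x_A + x_Bx_A − 2x_A².
∂π/∂x_A = 107 + x_B − 4x_A = 0, so x_A = 26.75 + 0.25x_B.
Likewise for Ben: x_B = 119/3 + (1/3)x_A.
Substituting the second reaction function into the first: x_A = 26.75 + 0.25(119/3 + (1/3)x_A), which gives (11/12)x_A = 110/3 ⇒ x_A = 40.
Then x_B = 119/3 + (1/3)·40 = 53.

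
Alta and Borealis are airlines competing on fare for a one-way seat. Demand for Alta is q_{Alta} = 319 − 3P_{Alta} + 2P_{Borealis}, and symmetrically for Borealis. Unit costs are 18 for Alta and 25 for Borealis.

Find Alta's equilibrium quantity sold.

229.6875

Alta's profit: π = (P_{Alta} − 18)(319 − 3P_{Alta} + 2P_{Borealis}).
∂π/∂P_{Alta} = 373 − 6P_{Alta} + 2P_{Borealis} = 0 ⇒ P_{Alta} = 373/6 + (1/3)P_{Borealis}.
Similarly P_{Borealis} = 197/3 + (1/3)P_{Alta}.
Plugging P_{Borealis} into Alta's best response: P_{Alta} = 373/6 + (1/3)(197/3 + (1/3)P_{Alta}) ⇒ (8/9)P_{Alta} = 1513/18, so P_{Alta} = 94.5625.
Then P_{Borealis} = 197/3 + (1/3)·94.5625 = 97.1875.
q_{Alta} = 319 − 3·94.5625 + 2·97.1875 = 229.6875.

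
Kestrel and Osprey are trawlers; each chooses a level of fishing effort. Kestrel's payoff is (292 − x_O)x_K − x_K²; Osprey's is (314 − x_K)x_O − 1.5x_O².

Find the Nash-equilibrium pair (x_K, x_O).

Expanding Kestrel's payoff: 292x_K − x_Ox_K − x_K².
∂π/∂x_K = 292 − x_O − 2x_K = 0, so x_K = 146 − 0.5x_O.
Likewise for Osprey: x_O = 314/3 − (1/3)x_K.
Plugging x_O into Kestrel's best response: x_K = 146 − 0.5(314/3 − (1/3)x_K) ⇒ (5/6)x_K = 281/3, so x_K = 112.4.
Then x_O = 314/3 − (1/3)·112.4 = 67.2.

112.4, 67.2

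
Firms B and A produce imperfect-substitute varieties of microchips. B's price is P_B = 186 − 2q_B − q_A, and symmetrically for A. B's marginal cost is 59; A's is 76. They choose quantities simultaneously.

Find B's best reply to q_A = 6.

Firm B's profit: π = q_B(186 − 2q_B − q_A) − 59q_B.
∂π/∂q_B = 127 − 4q_B − q_A = 0 ⇒ q_B = 31.75 − 0.25q_A.
At q_A = 6: q_B = 31.75 − 0.25·6 = 30.25.

30.25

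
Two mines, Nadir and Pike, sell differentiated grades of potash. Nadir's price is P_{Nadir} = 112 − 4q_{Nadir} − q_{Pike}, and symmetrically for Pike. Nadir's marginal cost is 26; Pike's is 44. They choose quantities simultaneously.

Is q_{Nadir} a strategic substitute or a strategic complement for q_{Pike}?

strategic substitutes

Mine Nadir's profit: π = q_{Nadir}(112 − 4q_{Nadir} − q_{Pike}) − 26q_{Nadir}.
∂π/∂q_{Nadir} = 86 − 8q_{Nadir} − q_{Pike} = 0 ⇒ q_{Nadir} = 10.75 − 0.125q_{Pike}.
The best-response slope dq_{Nadir}/dq_{Pike} = −0.125 < 0: the reaction function is downward-sloping, so the choices are strategic substitutes.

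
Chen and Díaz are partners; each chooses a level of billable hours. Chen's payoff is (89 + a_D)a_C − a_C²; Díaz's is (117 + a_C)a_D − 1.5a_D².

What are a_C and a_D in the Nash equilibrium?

76.8, 64.6

Expanding Chen's payoff: 89a_C + a_Da_C − a_C².
∂π/∂a_C = 89 + a_D − 2a_C = 0, so a_C = 44.5 + 0.5a_D.
Likewise for Díaz: a_D = 39 + (1/3)a_C.
Substituting the second reaction function into the first: a_C = 44.5 + 0.5(39 + (1/3)a_C), which gives (5/6)a_C = 64 ⇒ a_C = 76.8.
Then a_D = 39 + (1/3)·76.8 = 64.6.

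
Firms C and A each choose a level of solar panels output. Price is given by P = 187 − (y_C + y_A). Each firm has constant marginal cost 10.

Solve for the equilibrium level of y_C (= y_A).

Firm C's profit: π = y_C(187 − (y_C + y_A)) − 10y_C.
∂π/∂y_C = 177 − 2y_C − y_A = 0, so y_C = 88.5 − 0.5y_A.
The game is symmetric, so in equilibrium y_A = y_C: the reaction function gives 1.5y_C = 88.5, hence y_C = 59.

59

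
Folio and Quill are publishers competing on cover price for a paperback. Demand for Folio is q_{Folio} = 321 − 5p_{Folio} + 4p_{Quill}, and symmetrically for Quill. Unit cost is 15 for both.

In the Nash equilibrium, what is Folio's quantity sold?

255

Folio's profit: π = (p_{Folio} − 15)(321 − 5p_{Folio} + 4p_{Quill}).
∂π/∂p_{Folio} = 396 − 10p_{Folio} + 4p_{Quill} = 0 ⇒ p_{Folio} = 39.6 + 0.4p_{Quill}.
By symmetry p_{Quill} = p_{Folio}; substituting into the reaction function, 0.6p_{Folio} = 39.6 and p_{Folio} = 66.
q_{Folio} = 321 − 5·66 + 4·66 = 255.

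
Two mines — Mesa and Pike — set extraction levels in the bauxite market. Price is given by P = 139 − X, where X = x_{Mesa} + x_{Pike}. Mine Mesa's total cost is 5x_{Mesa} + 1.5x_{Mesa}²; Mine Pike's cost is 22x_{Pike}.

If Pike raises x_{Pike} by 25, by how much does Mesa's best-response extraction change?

-5

Mine Mesa's profit: π = x_{Mesa}(139 − (x_{Mesa} + x_{Pike})) − 5x_{Mesa} − 1.5x_{Mesa}².
∂π/∂x_{Mesa} = 134 − 5x_{Mesa} − x_{Pike} = 0, so x_{Mesa} = 26.8 − 0.2x_{Pike}.
The reaction-function slope is −0.2, so a 25-unit rise in x_{Pike} moves x_{Mesa} by −0.2 × 25 = −5. Mesa's best response falls — the actions are strategic substitutes.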